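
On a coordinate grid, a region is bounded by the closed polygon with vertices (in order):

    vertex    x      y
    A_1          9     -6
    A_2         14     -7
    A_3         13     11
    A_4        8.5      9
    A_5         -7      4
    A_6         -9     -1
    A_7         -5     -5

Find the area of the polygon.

Apply the shoelace formula: 2A = Σ (x_i·y_{i+1} − x_{i+1}·y_i), indices taken mod 7.
Σ = (21) + (245) + (23.5) + (97) + (43) + (40) + (75) = 544.5
Area = |Σ|/2 = 272.25.

272.25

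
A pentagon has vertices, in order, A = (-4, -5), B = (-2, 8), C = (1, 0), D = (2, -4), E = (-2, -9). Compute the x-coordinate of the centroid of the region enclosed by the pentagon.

Apply the surveyor's formula. First the cross-terms c_i = x_i·y_{i+1} − x_{i+1}·y_i:
  -42, -8, -4, -26, -26  ⇒  2A = -106, A = -53.
Then Σ (x_i + x_{i+1})·c_i = 404, so x̄ = 404 / (6·(-53)) = -202/159.

-202/159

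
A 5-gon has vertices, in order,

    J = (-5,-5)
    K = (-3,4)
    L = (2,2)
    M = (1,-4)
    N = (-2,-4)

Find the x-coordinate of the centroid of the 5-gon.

-346/243

Apply Gauss's area formula. First the cross-terms c_i = x_i·y_{i+1} − x_{i+1}·y_i:
  -35, -14, -10, -12, -10  ⇒  2A = -81, A = -40.5.
Then Σ (x_i + x_{i+1})·c_i = 346, so x̄ = 346 / (6·(-40.5)) = -346/243.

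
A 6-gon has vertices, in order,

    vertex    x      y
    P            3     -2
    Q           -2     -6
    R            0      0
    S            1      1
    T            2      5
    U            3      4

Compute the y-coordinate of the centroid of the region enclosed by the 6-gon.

Apply the surveyor's formula. First the cross-terms c_i = x_i·y_{i+1} − x_{i+1}·y_i:
  -22, 0, 0, 3, -7, -18  ⇒  2A = -44, A = -22.
Then Σ (y_i + y_{i+1})·c_i = 95, so ȳ = 95 / (6·(-22)) = -95/132.

-95/132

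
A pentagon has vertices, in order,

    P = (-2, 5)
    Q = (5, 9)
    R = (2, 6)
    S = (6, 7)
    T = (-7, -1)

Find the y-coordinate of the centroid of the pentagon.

Apply the shoelace (surveyor's) formula. First the cross-terms c_i = x_i·y_{i+1} − x_{i+1}·y_i:
  -43, 12, -22, 43, -37  ⇒  2A = -47, A = -23.5.
Then Σ (y_i + y_{i+1})·c_i = -598, so ȳ = -598 / (6·(-23.5)) = 598/141.

598/141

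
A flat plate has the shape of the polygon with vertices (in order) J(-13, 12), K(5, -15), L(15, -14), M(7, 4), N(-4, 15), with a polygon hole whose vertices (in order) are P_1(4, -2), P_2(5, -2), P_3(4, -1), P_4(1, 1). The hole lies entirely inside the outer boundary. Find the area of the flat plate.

356

Outer boundary:
Σ = (135) + (155) + (158) + (121) + (147) = 716
Area = |Σ|/2 = 358.
Hole:
Σ = (2) + (3) + (5) + (-6) = 4
Area = |Σ|/2 = 2.
Net area = 358 − 2 = 356.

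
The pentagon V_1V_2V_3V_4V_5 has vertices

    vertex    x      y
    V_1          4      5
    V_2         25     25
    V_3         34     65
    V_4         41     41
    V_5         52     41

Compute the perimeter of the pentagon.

166

|V_1V_2| = √((21)² + (20)²) = √841 = 29
|V_2V_3| = √((9)² + (40)²) = √1681 = 41
|V_3V_4| = √((7)² + (-24)²) = √625 = 25
|V_4V_5| = √((11)² + (0)²) = √121 = 11
|V_5V_1| = √((-48)² + (-36)²) = √3600 = 60
Perimeter = 29 + 41 + 25 + 11 + 60 = 166.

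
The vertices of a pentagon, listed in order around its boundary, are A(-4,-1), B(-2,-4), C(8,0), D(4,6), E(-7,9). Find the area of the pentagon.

107.5

Cross-terms: 14, 32, 48, 78, 43  ⇒  Σ = 215
Area = |Σ|/2 = 107.5.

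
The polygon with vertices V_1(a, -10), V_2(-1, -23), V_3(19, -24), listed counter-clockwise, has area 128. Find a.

The doubled signed area Σ (x_i y_{i+1} − x_{i+1} y_i) is linear in a.
With a=0 it equals 261; the coefficient of a is 1 (from the two edges through V_1).
So 1·a + 261 = 2·128 = 256 ⇒ a = -5.

-5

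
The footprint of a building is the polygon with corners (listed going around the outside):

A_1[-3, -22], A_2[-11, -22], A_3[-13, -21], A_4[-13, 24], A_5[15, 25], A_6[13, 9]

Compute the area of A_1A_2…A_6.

Apply the shoelace (surveyor's) formula: 2A = Σ (x_i·y_{i+1} − x_{i+1}·y_i), indices taken mod 6.
Cross-terms: -176, -55, -585, -685, -190, -259  ⇒  Σ = -1950
Area = |Σ|/2 = 975.

975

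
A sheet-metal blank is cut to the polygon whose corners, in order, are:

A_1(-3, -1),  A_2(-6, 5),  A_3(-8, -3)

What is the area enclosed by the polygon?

Apply Gauss's area formula: 2A = Σ (x_i·y_{i+1} − x_{i+1}·y_i), indices taken mod 3.
Σ = (-21) + (58) + (-1) = 36
Area = |Σ|/2 = 18.

18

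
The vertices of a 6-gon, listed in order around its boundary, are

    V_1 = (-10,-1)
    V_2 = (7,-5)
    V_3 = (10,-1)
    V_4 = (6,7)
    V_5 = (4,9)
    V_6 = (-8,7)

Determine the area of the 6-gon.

190

Σ = (57) + (43) + (76) + (26) + (100) + (78) = 380
Area = |Σ|/2 = 190.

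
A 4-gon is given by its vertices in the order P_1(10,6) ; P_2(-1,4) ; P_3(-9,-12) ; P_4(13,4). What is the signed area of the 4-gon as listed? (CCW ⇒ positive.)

Cross-terms: 46, 48, 120, 38  ⇒  Σ = 252
Signed area = Σ/2 = 126 (positive ⇒ counter-clockwise traversal).

126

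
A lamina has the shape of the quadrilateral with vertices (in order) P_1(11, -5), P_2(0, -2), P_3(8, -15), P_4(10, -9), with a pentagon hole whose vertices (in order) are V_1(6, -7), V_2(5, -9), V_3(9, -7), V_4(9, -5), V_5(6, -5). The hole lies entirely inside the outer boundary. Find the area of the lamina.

51.5

Outer boundary:
P_1→P_2: (11)(-2) − (0)(-5) = -22
P_2→P_3: (0)(-15) − (8)(-2) = 16
P_3→P_4: (8)(-9) − (10)(-15) = 78
P_4→P_1: (10)(-5) − (11)(-9) = 49
Σ = 121
Area = |Σ|/2 = 60.5.
Hole:
Apply the shoelace (surveyor's) formula: 2A = Σ (x_i·y_{i+1} − x_{i+1}·y_i), indices taken mod 5.
V_1→V_2: (6)(-9) − (5)(-7) = -19
V_2→V_3: (5)(-7) − (9)(-9) = 46
V_3→V_4: (9)(-5) − (9)(-7) = 18
V_4→V_5: (9)(-5) − (6)(-5) = -15
V_5→V_1: (6)(-7) − (6)(-5) = -12
Σ = 18
Area = |Σ|/2 = 9.
Net area = 60.5 − 9 = 51.5.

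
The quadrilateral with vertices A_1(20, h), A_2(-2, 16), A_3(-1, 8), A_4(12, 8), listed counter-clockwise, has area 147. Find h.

The doubled signed area Σ (x_i y_{i+1} − x_{i+1} y_i) is linear in h.
With h=0 it equals 56; the coefficient of h is 14 (from the two edges through A_1).
So 14·h + 56 = 2·147 = 294 ⇒ h = 17.

17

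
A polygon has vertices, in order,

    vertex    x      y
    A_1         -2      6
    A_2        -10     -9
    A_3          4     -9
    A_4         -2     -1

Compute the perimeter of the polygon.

48

|A_1A_2| = √((-8)² + (-15)²) = √289 = 17
|A_2A_3| = √((14)² + (0)²) = √196 = 14
|A_3A_4| = √((-6)² + (8)²) = √100 = 10
|A_4A_1| = √((0)² + (7)²) = √49 = 7
Perimeter = 17 + 14 + 10 + 7 = 48.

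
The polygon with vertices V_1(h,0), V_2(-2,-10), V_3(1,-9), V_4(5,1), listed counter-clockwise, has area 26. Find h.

The doubled signed area Σ (x_i y_{i+1} − x_{i+1} y_i) is linear in h.
With h=0 it equals 74; the coefficient of h is -11 (from the two edges through V_1).
So -11·h + 74 = 2·26 = 52 ⇒ h = 2.

2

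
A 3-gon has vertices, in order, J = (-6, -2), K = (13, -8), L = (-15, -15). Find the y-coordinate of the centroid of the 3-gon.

Apply the surveyor's formula. First the cross-terms c_i = x_i·y_{i+1} − x_{i+1}·y_i:
  74, -315, -60  ⇒  2A = -301, A = -150.5.
Then Σ (y_i + y_{i+1})·c_i = 7525, so ȳ = 7525 / (6·(-150.5)) = -25/3.

-25/3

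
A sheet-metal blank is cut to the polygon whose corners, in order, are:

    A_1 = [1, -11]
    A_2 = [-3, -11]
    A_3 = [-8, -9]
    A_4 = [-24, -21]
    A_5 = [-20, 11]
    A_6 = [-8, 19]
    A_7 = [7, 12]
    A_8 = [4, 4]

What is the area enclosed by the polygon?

713

Cross-terms: -44, -61, -48, -684, -292, -229, -20, -48  ⇒  Σ = -1426
Area = |Σ|/2 = 713.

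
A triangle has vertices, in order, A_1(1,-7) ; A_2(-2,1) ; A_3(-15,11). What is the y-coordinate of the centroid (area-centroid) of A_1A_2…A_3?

Apply the shoelace (surveyor's) formula. First the cross-terms c_i = x_i·y_{i+1} − x_{i+1}·y_i:
  -13, -7, 94  ⇒  2A = 74, A = 37.
Then Σ (y_i + y_{i+1})·c_i = 370, so ȳ = 370 / (6·37) = 5/3.

5/3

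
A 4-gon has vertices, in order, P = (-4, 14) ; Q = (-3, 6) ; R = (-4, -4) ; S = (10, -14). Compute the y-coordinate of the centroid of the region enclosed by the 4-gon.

-24/13

Apply the shoelace (surveyor's) formula. First the cross-terms c_i = x_i·y_{i+1} − x_{i+1}·y_i:
  18, 36, 96, 84  ⇒  2A = 234, A = 117.
Then Σ (y_i + y_{i+1})·c_i = -1296, so ȳ = -1296 / (6·117) = -24/13.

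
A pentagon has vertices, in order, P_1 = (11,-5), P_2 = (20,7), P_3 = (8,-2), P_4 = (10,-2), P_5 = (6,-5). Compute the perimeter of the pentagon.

42

|P_1P_2| = √((9)² + (12)²) = √225 = 15
|P_2P_3| = √((-12)² + (-9)²) = √225 = 15
|P_3P_4| = √((2)² + (0)²) = √4 = 2
|P_4P_5| = √((-4)² + (-3)²) = √25 = 5
|P_5P_1| = √((5)² + (0)²) = √25 = 5
Perimeter = 15 + 15 + 2 + 5 + 5 = 42.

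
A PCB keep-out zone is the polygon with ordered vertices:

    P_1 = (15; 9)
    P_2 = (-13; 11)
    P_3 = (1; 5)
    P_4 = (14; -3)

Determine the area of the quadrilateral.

152

Apply the shoelace (surveyor's) formula: 2A = Σ (x_i·y_{i+1} − x_{i+1}·y_i), indices taken mod 4.
Σ = (282) + (-76) + (-73) + (171) = 304
Area = |Σ|/2 = 152.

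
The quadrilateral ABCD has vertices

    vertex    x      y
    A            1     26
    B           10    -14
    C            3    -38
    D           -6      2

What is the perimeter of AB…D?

|AB| = √((9)² + (-40)²) = √1681 = 41
|BC| = √((-7)² + (-24)²) = √625 = 25
|CD| = √((-9)² + (40)²) = √1681 = 41
|DA| = √((7)² + (24)²) = √625 = 25
Perimeter = 41 + 25 + 41 + 25 = 132.

132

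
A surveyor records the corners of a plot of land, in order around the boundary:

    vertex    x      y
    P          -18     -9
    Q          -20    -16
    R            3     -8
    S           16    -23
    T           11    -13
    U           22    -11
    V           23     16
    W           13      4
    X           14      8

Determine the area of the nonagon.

570

Apply the surveyor's formula: 2A = Σ (x_i·y_{i+1} − x_{i+1}·y_i), indices taken mod 9.
Σ = (108) + (208) + (59) + (45) + (165) + (605) + (-116) + (48) + (18) = 1140
Area = |Σ|/2 = 570.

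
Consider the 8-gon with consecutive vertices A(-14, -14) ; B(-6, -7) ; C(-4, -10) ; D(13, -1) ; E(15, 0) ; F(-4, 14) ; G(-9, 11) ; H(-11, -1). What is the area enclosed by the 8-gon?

378.5

A→B: (-14)(-7) − (-6)(-14) = 14
B→C: (-6)(-10) − (-4)(-7) = 32
C→D: (-4)(-1) − (13)(-10) = 134
D→E: (13)(0) − (15)(-1) = 15
E→F: (15)(14) − (-4)(0) = 210
F→G: (-4)(11) − (-9)(14) = 82
G→H: (-9)(-1) − (-11)(11) = 130
H→A: (-11)(-14) − (-14)(-1) = 140
Σ = 757
Area = |Σ|/2 = 378.5.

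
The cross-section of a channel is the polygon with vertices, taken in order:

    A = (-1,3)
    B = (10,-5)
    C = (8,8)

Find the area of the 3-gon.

63.5

Apply the shoelace (surveyor's) formula: 2A = Σ (x_i·y_{i+1} − x_{i+1}·y_i), indices taken mod 3.
Σ = (-25) + (120) + (32) = 127
Area = |Σ|/2 = 63.5.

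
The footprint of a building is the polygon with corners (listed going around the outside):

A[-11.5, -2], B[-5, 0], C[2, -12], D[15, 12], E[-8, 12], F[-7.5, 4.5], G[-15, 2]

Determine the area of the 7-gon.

Apply the shoelace formula: 2A = Σ (x_i·y_{i+1} − x_{i+1}·y_i), indices taken mod 7.
Σ = (-10) + (60) + (204) + (276) + (54) + (52.5) + (53) = 689.5
Area = |Σ|/2 = 344.75.

344.75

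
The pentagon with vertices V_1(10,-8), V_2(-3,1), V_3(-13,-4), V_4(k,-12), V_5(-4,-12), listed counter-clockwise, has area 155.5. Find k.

The doubled signed area Σ (x_i y_{i+1} − x_{i+1} y_i) is linear in k.
With k=0 it equals 271; the coefficient of k is -8 (from the two edges through V_4).
So -8·k + 271 = 2·155.5 = 311 ⇒ k = -5.

-5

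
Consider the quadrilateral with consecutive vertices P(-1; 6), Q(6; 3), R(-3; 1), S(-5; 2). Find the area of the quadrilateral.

Apply Gauss's area formula: 2A = Σ (x_i·y_{i+1} − x_{i+1}·y_i), indices taken mod 4.
Σ = (-39) + (15) + (-1) + (-28) = -53
Area = |Σ|/2 = 26.5.

26.5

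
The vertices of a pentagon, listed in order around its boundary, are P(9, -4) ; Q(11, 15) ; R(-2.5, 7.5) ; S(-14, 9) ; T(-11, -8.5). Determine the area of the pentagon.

360

Apply the surveyor's formula: 2A = Σ (x_i·y_{i+1} − x_{i+1}·y_i), indices taken mod 5.
Σ = (179) + (120) + (82.5) + (218) + (120.5) = 720
Area = |Σ|/2 = 360.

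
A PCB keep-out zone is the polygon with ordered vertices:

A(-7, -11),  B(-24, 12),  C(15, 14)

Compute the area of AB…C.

465.5

Apply Gauss's area formula: 2A = Σ (x_i·y_{i+1} − x_{i+1}·y_i), indices taken mod 3.
Σ = (-348) + (-516) + (-67) = -931
Area = |Σ|/2 = 465.5.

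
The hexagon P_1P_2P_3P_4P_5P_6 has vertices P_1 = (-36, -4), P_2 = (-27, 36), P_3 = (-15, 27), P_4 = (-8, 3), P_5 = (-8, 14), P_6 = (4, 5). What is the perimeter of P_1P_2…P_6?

148

|P_1P_2| = √((9)² + (40)²) = √1681 = 41
|P_2P_3| = √((12)² + (-9)²) = √225 = 15
|P_3P_4| = √((7)² + (-24)²) = √625 = 25
|P_4P_5| = √((0)² + (11)²) = √121 = 11
|P_5P_6| = √((12)² + (-9)²) = √225 = 15
|P_6P_1| = √((-40)² + (-9)²) = √1681 = 41
Perimeter = 41 + 15 + 25 + 11 + 15 + 41 = 148.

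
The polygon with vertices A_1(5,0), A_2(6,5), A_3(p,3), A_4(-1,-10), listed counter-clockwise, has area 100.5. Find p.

The doubled signed area Σ (x_i y_{i+1} − x_{i+1} y_i) is linear in p.
With p=0 it equals 96; the coefficient of p is -15 (from the two edges through A_3).
So -15·p + 96 = 2·100.5 = 201 ⇒ p = -7.

-7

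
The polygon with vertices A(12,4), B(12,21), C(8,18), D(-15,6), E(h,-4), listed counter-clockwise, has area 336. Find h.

3

The doubled signed area Σ (x_i y_{i+1} − x_{i+1} y_i) is linear in h.
With h=0 it equals 678; the coefficient of h is -2 (from the two edges through E).
So -2·h + 678 = 2·336 = 672 ⇒ h = 3.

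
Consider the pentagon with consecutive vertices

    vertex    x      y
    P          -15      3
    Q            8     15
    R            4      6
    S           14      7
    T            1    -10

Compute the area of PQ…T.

Apply the surveyor's formula: 2A = Σ (x_i·y_{i+1} − x_{i+1}·y_i), indices taken mod 5.
Σ = (-249) + (-12) + (-56) + (-147) + (-147) = -611
Area = |Σ|/2 = 305.5.

305.5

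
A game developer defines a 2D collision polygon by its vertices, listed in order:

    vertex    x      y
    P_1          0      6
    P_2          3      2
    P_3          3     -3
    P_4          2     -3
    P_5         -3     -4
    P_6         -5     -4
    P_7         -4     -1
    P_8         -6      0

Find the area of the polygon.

57

Apply the shoelace formula: 2A = Σ (x_i·y_{i+1} − x_{i+1}·y_i), indices taken mod 8.
Cross-terms: -18, -15, -3, -17, -8, -11, -6, -36  ⇒  Σ = -114
Area = |Σ|/2 = 57.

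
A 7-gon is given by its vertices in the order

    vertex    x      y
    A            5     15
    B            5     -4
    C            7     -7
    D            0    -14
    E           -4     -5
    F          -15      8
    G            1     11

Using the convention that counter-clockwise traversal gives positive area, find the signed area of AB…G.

Σ = (-95) + (-7) + (-98) + (-56) + (-107) + (-173) + (-40) = -576
Signed area = Σ/2 = -288 (negative ⇒ clockwise traversal).

-288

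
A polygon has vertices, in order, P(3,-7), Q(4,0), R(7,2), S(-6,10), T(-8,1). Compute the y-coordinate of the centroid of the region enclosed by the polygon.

Apply Gauss's area formula. First the cross-terms c_i = x_i·y_{i+1} − x_{i+1}·y_i:
  28, 8, 82, 74, 53  ⇒  2A = 245, A = 122.5.
Then Σ (y_i + y_{i+1})·c_i = 1300, so ȳ = 1300 / (6·122.5) = 260/147.

260/147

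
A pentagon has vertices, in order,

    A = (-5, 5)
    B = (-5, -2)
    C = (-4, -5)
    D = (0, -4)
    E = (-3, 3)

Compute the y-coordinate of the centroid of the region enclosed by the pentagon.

-73/84

Apply Gauss's area formula. First the cross-terms c_i = x_i·y_{i+1} − x_{i+1}·y_i:
  35, 17, 16, -12, 0  ⇒  2A = 56, A = 28.
Then Σ (y_i + y_{i+1})·c_i = -146, so ȳ = -146 / (6·28) = -73/84.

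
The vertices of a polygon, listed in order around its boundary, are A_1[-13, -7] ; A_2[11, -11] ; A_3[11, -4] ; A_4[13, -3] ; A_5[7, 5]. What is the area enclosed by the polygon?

209

Apply the shoelace formula: 2A = Σ (x_i·y_{i+1} − x_{i+1}·y_i), indices taken mod 5.
Cross-terms: 220, 77, 19, 86, 16  ⇒  Σ = 418
Area = |Σ|/2 = 209.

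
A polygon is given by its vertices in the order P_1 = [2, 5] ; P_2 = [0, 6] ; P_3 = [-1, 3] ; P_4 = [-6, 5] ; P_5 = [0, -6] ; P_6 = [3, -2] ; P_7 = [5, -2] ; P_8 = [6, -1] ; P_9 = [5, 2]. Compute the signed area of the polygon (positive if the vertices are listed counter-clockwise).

Σ = (12) + (6) + (13) + (36) + (18) + (4) + (7) + (17) + (21) = 134
Signed area = Σ/2 = 67 (positive ⇒ counter-clockwise traversal).

67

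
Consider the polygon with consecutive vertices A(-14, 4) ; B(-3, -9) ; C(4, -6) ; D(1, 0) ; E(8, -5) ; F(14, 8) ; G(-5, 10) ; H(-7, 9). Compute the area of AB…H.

Apply the surveyor's formula: 2A = Σ (x_i·y_{i+1} − x_{i+1}·y_i), indices taken mod 8.
Σ = (138) + (54) + (6) + (-5) + (134) + (180) + (25) + (98) = 630
Area = |Σ|/2 = 315.

315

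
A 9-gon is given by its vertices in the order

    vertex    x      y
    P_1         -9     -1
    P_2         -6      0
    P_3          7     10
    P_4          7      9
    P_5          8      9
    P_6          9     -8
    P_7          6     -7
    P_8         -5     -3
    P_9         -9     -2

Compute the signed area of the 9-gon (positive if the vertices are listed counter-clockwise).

-160.5

Apply the shoelace formula: 2A = Σ (x_i·y_{i+1} − x_{i+1}·y_i), indices taken mod 9.
Σ = (-6) + (-60) + (-7) + (-9) + (-145) + (-15) + (-53) + (-17) + (-9) = -321
Signed area = Σ/2 = -160.5 (negative ⇒ clockwise traversal).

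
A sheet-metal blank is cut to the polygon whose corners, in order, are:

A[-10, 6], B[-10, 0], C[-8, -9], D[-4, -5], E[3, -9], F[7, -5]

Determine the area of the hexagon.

122.5

Apply the shoelace (surveyor's) formula: 2A = Σ (x_i·y_{i+1} − x_{i+1}·y_i), indices taken mod 6.
Σ = (60) + (90) + (4) + (51) + (48) + (-8) = 245
Area = |Σ|/2 = 122.5.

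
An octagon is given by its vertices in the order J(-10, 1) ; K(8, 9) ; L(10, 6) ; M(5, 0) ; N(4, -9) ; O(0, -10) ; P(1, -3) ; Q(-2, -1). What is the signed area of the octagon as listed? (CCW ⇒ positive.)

-132

Apply the shoelace (surveyor's) formula: 2A = Σ (x_i·y_{i+1} − x_{i+1}·y_i), indices taken mod 8.
Σ = (-98) + (-42) + (-30) + (-45) + (-40) + (10) + (-7) + (-12) = -264
Signed area = Σ/2 = -132 (negative ⇒ clockwise traversal).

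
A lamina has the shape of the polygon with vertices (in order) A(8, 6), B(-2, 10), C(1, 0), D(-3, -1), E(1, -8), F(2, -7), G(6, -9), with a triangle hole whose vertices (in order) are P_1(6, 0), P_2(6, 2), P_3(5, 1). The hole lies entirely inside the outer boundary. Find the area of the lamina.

122.5

Outer boundary:
Apply the surveyor's formula: 2A = Σ (x_i·y_{i+1} − x_{i+1}·y_i), indices taken mod 7.
Σ = (92) + (-10) + (-1) + (25) + (9) + (24) + (108) = 247
Area = |Σ|/2 = 123.5.
Hole:
Apply the shoelace formula: 2A = Σ (x_i·y_{i+1} − x_{i+1}·y_i), indices taken mod 3.
P_1→P_2: (6)(2) − (6)(0) = 12
P_2→P_3: (6)(1) − (5)(2) = -4
P_3→P_1: (5)(0) − (6)(1) = -6
Σ = 2
Area = |Σ|/2 = 1.
Net area = 123.5 − 1 = 122.5.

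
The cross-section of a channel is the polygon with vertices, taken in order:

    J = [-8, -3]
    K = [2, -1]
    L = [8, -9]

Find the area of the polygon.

46

J→K: (-8)(-1) − (2)(-3) = 14
K→L: (2)(-9) − (8)(-1) = -10
L→J: (8)(-3) − (-8)(-9) = -96
Σ = -92
Area = |Σ|/2 = 46.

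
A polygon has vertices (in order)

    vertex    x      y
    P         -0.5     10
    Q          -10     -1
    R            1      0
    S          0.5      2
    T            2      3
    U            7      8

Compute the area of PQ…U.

85

P→Q: (-0.5)(-1) − (-10)(10) = 100.5
Q→R: (-10)(0) − (1)(-1) = 1
R→S: (1)(2) − (0.5)(0) = 2
S→T: (0.5)(3) − (2)(2) = -2.5
T→U: (2)(8) − (7)(3) = -5
U→P: (7)(10) − (-0.5)(8) = 74
Σ = 170
Area = |Σ|/2 = 85.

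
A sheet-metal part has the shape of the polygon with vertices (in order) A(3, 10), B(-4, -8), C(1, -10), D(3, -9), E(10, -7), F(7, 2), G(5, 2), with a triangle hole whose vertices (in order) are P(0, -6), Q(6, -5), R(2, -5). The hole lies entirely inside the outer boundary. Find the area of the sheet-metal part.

133.5

Outer boundary:
Apply Gauss's area formula: 2A = Σ (x_i·y_{i+1} − x_{i+1}·y_i), indices taken mod 7.
Cross-terms: 16, 48, 21, 69, 69, 4, 44  ⇒  Σ = 271
Area = |Σ|/2 = 135.5.
Hole:
Apply the shoelace formula: 2A = Σ (x_i·y_{i+1} − x_{i+1}·y_i), indices taken mod 3.
Σ = (36) + (-20) + (-12) = 4
Area = |Σ|/2 = 2.
Net area = 135.5 − 2 = 133.5.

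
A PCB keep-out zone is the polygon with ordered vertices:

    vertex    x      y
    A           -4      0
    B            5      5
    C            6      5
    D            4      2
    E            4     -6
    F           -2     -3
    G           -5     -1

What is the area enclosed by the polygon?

Apply the shoelace formula: 2A = Σ (x_i·y_{i+1} − x_{i+1}·y_i), indices taken mod 7.
Cross-terms: -20, -5, -8, -32, -24, -13, -4  ⇒  Σ = -106
Area = |Σ|/2 = 53.

53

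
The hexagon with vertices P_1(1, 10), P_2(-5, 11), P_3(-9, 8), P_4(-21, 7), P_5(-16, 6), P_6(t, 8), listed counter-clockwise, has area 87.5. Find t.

The doubled signed area Σ (x_i y_{i+1} − x_{i+1} y_i) is linear in t.
With t=0 it equals 75; the coefficient of t is 4 (from the two edges through P_6).
So 4·t + 75 = 2·87.5 = 175 ⇒ t = 25.

25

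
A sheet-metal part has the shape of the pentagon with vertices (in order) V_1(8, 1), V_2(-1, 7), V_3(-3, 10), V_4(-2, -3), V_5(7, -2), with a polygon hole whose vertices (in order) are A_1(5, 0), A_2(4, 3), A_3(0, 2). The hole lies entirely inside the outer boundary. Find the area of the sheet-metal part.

Outer boundary:
Apply the shoelace formula: 2A = Σ (x_i·y_{i+1} − x_{i+1}·y_i), indices taken mod 5.
V_1→V_2: (8)(7) − (-1)(1) = 57
V_2→V_3: (-1)(10) − (-3)(7) = 11
V_3→V_4: (-3)(-3) − (-2)(10) = 29
V_4→V_5: (-2)(-2) − (7)(-3) = 25
V_5→V_1: (7)(1) − (8)(-2) = 23
Σ = 145
Area = |Σ|/2 = 72.5.
Hole:
A_1→A_2: (5)(3) − (4)(0) = 15
A_2→A_3: (4)(2) − (0)(3) = 8
A_3→A_1: (0)(0) − (5)(2) = -10
Σ = 13
Area = |Σ|/2 = 6.5.
Net area = 72.5 − 6.5 = 66.

66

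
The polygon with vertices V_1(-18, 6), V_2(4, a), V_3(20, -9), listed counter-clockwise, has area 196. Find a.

-13

The doubled signed area Σ (x_i y_{i+1} − x_{i+1} y_i) is linear in a.
With a=0 it equals -102; the coefficient of a is -38 (from the two edges through V_2).
So -38·a + -102 = 2·196 = 392 ⇒ a = -13.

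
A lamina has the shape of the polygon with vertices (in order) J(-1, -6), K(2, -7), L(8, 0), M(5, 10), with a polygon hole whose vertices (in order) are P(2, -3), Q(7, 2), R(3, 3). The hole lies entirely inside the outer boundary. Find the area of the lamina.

55

Outer boundary:
Apply the shoelace (surveyor's) formula: 2A = Σ (x_i·y_{i+1} − x_{i+1}·y_i), indices taken mod 4.
J→K: (-1)(-7) − (2)(-6) = 19
K→L: (2)(0) − (8)(-7) = 56
L→M: (8)(10) − (5)(0) = 80
M→J: (5)(-6) − (-1)(10) = -20
Σ = 135
Area = |Σ|/2 = 67.5.
Hole:
Apply the shoelace (surveyor's) formula: 2A = Σ (x_i·y_{i+1} − x_{i+1}·y_i), indices taken mod 3.
Σ = (25) + (15) + (-15) = 25
Area = |Σ|/2 = 12.5.
Net area = 67.5 − 12.5 = 55.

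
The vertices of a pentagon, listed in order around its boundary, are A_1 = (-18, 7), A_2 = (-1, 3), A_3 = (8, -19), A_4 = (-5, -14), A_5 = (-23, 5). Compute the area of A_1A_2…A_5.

338.5

Apply Gauss's area formula: 2A = Σ (x_i·y_{i+1} − x_{i+1}·y_i), indices taken mod 5.
A_1→A_2: (-18)(3) − (-1)(7) = -47
A_2→A_3: (-1)(-19) − (8)(3) = -5
A_3→A_4: (8)(-14) − (-5)(-19) = -207
A_4→A_5: (-5)(5) − (-23)(-14) = -347
A_5→A_1: (-23)(7) − (-18)(5) = -71
Σ = -677
Area = |Σ|/2 = 338.5.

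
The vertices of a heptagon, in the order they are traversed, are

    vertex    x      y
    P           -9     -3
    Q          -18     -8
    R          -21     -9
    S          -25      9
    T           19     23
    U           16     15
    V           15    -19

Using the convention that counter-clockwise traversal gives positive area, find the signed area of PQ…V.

-988

Σ = (18) + (-6) + (-414) + (-746) + (-83) + (-529) + (-216) = -1976
Signed area = Σ/2 = -988 (negative ⇒ clockwise traversal).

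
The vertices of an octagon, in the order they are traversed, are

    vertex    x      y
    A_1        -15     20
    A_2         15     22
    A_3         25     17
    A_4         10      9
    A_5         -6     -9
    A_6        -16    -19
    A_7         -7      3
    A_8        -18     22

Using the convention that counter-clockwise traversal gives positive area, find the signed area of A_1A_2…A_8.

Apply Gauss's area formula: 2A = Σ (x_i·y_{i+1} − x_{i+1}·y_i), indices taken mod 8.
Σ = (-630) + (-295) + (55) + (-36) + (-30) + (-181) + (-100) + (-30) = -1247
Signed area = Σ/2 = -623.5 (negative ⇒ clockwise traversal).

-623.5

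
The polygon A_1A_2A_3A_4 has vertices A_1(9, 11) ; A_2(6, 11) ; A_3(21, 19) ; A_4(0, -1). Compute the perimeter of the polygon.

64

|A_1A_2| = √((-3)² + (0)²) = √9 = 3
|A_2A_3| = √((15)² + (8)²) = √289 = 17
|A_3A_4| = √((-21)² + (-20)²) = √841 = 29
|A_4A_1| = √((9)² + (12)²) = √225 = 15
Perimeter = 3 + 17 + 29 + 15 = 64.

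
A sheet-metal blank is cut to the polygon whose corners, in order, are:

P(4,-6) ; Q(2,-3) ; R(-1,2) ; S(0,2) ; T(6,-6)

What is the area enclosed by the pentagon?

12.5

Apply the shoelace formula: 2A = Σ (x_i·y_{i+1} − x_{i+1}·y_i), indices taken mod 5.
Σ = (0) + (1) + (-2) + (-12) + (-12) = -25
Area = |Σ|/2 = 12.5.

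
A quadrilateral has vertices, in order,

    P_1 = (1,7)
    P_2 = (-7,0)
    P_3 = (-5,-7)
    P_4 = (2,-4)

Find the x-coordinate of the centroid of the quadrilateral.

Apply the shoelace formula. First the cross-terms c_i = x_i·y_{i+1} − x_{i+1}·y_i:
  49, 49, 34, 18  ⇒  2A = 150, A = 75.
Then Σ (x_i + x_{i+1})·c_i = -930, so x̄ = -930 / (6·75) = -31/15.

-31/15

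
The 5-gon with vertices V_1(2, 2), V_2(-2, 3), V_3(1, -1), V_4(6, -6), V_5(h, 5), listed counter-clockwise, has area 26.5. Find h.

3

Write out the shoelace sum; only the two edges meeting at V_5 involve h:
2·Area = [(6·5 − h·(-6)) + (h·2 − 2·5)] + 9
       = 8·h + 29 = 53
⇒ h = 3.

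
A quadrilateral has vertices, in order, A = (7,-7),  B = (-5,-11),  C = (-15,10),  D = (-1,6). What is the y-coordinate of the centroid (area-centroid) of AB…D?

-29/39

Apply the shoelace (surveyor's) formula. First the cross-terms c_i = x_i·y_{i+1} − x_{i+1}·y_i:
  -112, -215, -80, -35  ⇒  2A = -442, A = -221.
Then Σ (y_i + y_{i+1})·c_i = 986, so ȳ = 986 / (6·(-221)) = -29/39.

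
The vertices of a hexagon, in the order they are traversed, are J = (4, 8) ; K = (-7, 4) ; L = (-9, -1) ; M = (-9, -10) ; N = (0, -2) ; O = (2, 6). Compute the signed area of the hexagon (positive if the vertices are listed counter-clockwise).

Apply the shoelace formula: 2A = Σ (x_i·y_{i+1} − x_{i+1}·y_i), indices taken mod 6.
Σ = (72) + (43) + (81) + (18) + (4) + (-8) = 210
Signed area = Σ/2 = 105 (positive ⇒ counter-clockwise traversal).

105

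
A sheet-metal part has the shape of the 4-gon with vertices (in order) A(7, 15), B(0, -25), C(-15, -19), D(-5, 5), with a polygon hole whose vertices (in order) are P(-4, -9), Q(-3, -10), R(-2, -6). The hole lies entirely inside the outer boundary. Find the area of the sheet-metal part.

Outer boundary:
Apply the shoelace (surveyor's) formula: 2A = Σ (x_i·y_{i+1} − x_{i+1}·y_i), indices taken mod 4.
Cross-terms: -175, -375, -170, -110  ⇒  Σ = -830
Area = |Σ|/2 = 415.
Hole:
Apply Gauss's area formula: 2A = Σ (x_i·y_{i+1} − x_{i+1}·y_i), indices taken mod 3.
Cross-terms: 13, -2, -6  ⇒  Σ = 5
Area = |Σ|/2 = 2.5.
Net area = 415 − 2.5 = 412.5.

412.5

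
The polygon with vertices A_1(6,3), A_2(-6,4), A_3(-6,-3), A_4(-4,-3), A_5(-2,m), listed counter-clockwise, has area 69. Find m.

The doubled signed area Σ (x_i y_{i+1} − x_{i+1} y_i) is linear in m.
With m=0 it equals 78; the coefficient of m is -10 (from the two edges through A_5).
So -10·m + 78 = 2·69 = 138 ⇒ m = -6.

-6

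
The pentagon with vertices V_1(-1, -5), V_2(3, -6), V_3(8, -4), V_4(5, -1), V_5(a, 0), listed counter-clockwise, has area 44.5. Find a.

The doubled signed area Σ (x_i y_{i+1} − x_{i+1} y_i) is linear in a.
With a=0 it equals 69; the coefficient of a is -4 (from the two edges through V_5).
So -4·a + 69 = 2·44.5 = 89 ⇒ a = -5.

-5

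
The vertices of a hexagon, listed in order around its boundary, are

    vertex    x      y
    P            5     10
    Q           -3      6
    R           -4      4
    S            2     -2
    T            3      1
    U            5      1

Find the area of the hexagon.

Σ = (60) + (12) + (0) + (8) + (-2) + (45) = 123
Area = |Σ|/2 = 61.5.

61.5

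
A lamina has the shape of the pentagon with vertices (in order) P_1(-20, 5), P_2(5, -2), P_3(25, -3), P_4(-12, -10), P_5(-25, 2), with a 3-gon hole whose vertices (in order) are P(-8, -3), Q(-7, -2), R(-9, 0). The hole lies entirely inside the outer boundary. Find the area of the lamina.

Outer boundary:
Apply the surveyor's formula: 2A = Σ (x_i·y_{i+1} − x_{i+1}·y_i), indices taken mod 5.
P_1→P_2: (-20)(-2) − (5)(5) = 15
P_2→P_3: (5)(-3) − (25)(-2) = 35
P_3→P_4: (25)(-10) − (-12)(-3) = -286
P_4→P_5: (-12)(2) − (-25)(-10) = -274
P_5→P_1: (-25)(5) − (-20)(2) = -85
Σ = -595
Area = |Σ|/2 = 297.5.
Hole:
Apply the shoelace formula: 2A = Σ (x_i·y_{i+1} − x_{i+1}·y_i), indices taken mod 3.
Cross-terms: -5, -18, 27  ⇒  Σ = 4
Area = |Σ|/2 = 2.
Net area = 297.5 − 2 = 295.5.

295.5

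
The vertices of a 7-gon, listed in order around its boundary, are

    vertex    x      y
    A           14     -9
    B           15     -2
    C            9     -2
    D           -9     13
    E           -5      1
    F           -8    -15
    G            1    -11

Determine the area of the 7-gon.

Apply Gauss's area formula: 2A = Σ (x_i·y_{i+1} − x_{i+1}·y_i), indices taken mod 7.
Cross-terms: 107, -12, 99, 56, 83, 103, 145  ⇒  Σ = 581
Area = |Σ|/2 = 290.5.

290.5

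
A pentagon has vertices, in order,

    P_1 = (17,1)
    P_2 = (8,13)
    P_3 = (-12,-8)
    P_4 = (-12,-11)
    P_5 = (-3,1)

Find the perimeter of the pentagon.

|P_1P_2| = √((-9)² + (12)²) = √225 = 15
|P_2P_3| = √((-20)² + (-21)²) = √841 = 29
|P_3P_4| = √((0)² + (-3)²) = √9 = 3
|P_4P_5| = √((9)² + (12)²) = √225 = 15
|P_5P_1| = √((20)² + (0)²) = √400 = 20
Perimeter = 15 + 29 + 3 + 15 + 20 = 82.

82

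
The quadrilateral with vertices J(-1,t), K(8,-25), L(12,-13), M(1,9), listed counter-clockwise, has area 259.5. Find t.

-24

Write out the shoelace sum; only the two edges meeting at J involve t:
2·Area = [(1·t − (-1)·9) + ((-1)·(-25) − 8·t)] + 317
       = -7·t + 351 = 519
⇒ t = -24.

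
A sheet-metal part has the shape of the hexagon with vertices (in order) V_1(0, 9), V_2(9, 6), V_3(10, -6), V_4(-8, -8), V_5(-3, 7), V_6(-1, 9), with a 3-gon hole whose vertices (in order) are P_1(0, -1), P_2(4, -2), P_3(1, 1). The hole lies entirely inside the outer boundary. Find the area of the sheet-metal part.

Outer boundary:
Apply Gauss's area formula: 2A = Σ (x_i·y_{i+1} − x_{i+1}·y_i), indices taken mod 6.
Σ = (-81) + (-114) + (-128) + (-80) + (-20) + (-9) = -432
Area = |Σ|/2 = 216.
Hole:
P_1→P_2: (0)(-2) − (4)(-1) = 4
P_2→P_3: (4)(1) − (1)(-2) = 6
P_3→P_1: (1)(-1) − (0)(1) = -1
Σ = 9
Area = |Σ|/2 = 4.5.
Net area = 216 − 4.5 = 211.5.

211.5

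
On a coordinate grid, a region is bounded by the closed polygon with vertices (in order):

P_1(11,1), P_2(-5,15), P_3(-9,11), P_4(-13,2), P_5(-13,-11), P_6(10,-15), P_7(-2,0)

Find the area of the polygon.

Apply the shoelace formula: 2A = Σ (x_i·y_{i+1} − x_{i+1}·y_i), indices taken mod 7.
Σ = (170) + (80) + (125) + (169) + (305) + (-30) + (-2) = 817
Area = |Σ|/2 = 408.5.

408.5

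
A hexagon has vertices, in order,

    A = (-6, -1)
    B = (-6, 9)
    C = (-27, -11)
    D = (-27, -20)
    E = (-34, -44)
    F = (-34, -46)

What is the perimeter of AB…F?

128

|AB| = √((0)² + (10)²) = √100 = 10
|BC| = √((-21)² + (-20)²) = √841 = 29
|CD| = √((0)² + (-9)²) = √81 = 9
|DE| = √((-7)² + (-24)²) = √625 = 25
|EF| = √((0)² + (-2)²) = √4 = 2
|FA| = √((28)² + (45)²) = √2809 = 53
Perimeter = 10 + 29 + 9 + 25 + 2 + 53 = 128.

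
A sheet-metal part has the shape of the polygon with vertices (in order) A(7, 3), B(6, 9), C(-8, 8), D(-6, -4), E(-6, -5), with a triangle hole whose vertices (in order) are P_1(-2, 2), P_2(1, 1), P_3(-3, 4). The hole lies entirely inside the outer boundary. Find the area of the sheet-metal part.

Outer boundary:
Apply the surveyor's formula: 2A = Σ (x_i·y_{i+1} − x_{i+1}·y_i), indices taken mod 5.
A→B: (7)(9) − (6)(3) = 45
B→C: (6)(8) − (-8)(9) = 120
C→D: (-8)(-4) − (-6)(8) = 80
D→E: (-6)(-5) − (-6)(-4) = 6
E→A: (-6)(3) − (7)(-5) = 17
Σ = 268
Area = |Σ|/2 = 134.
Hole:
Apply Gauss's area formula: 2A = Σ (x_i·y_{i+1} − x_{i+1}·y_i), indices taken mod 3.
P_1→P_2: (-2)(1) − (1)(2) = -4
P_2→P_3: (1)(4) − (-3)(1) = 7
P_3→P_1: (-3)(2) − (-2)(4) = 2
Σ = 5
Area = |Σ|/2 = 2.5.
Net area = 134 − 2.5 = 131.5.

131.5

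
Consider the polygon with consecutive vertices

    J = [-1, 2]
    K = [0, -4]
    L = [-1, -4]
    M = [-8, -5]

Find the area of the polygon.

24

Σ = (4) + (-4) + (-27) + (-21) = -48
Area = |Σ|/2 = 24.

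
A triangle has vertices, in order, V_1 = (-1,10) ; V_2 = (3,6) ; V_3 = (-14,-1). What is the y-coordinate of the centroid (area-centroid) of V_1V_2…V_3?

5

Apply the surveyor's formula. First the cross-terms c_i = x_i·y_{i+1} − x_{i+1}·y_i:
  -36, 81, -141  ⇒  2A = -96, A = -48.
Then Σ (y_i + y_{i+1})·c_i = -1440, so ȳ = -1440 / (6·(-48)) = 5.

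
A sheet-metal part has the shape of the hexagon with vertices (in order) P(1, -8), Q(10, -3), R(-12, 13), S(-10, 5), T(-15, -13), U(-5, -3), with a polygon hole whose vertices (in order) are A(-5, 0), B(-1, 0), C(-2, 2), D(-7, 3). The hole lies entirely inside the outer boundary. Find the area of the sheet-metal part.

224

Outer boundary:
Apply the surveyor's formula: 2A = Σ (x_i·y_{i+1} − x_{i+1}·y_i), indices taken mod 6.
Σ = (77) + (94) + (70) + (205) + (-20) + (43) = 469
Area = |Σ|/2 = 234.5.
Hole:
Cross-terms: 0, -2, 8, 15  ⇒  Σ = 21
Area = |Σ|/2 = 10.5.
Net area = 234.5 − 10.5 = 224.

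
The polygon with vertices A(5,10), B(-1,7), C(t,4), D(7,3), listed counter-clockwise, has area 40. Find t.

-3

The doubled signed area Σ (x_i y_{i+1} − x_{i+1} y_i) is linear in t.
With t=0 it equals 68; the coefficient of t is -4 (from the two edges through C).
So -4·t + 68 = 2·40 = 80 ⇒ t = -3.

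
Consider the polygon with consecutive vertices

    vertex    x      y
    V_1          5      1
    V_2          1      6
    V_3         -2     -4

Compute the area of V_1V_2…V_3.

27.5

Cross-terms: 29, 8, 18  ⇒  Σ = 55
Area = |Σ|/2 = 27.5.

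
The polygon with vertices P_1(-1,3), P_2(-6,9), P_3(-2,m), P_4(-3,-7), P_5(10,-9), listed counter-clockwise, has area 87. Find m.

-5

Write out the shoelace sum; only the two edges meeting at P_3 involve m:
2·Area = [((-6)·m − (-2)·9) + ((-2)·(-7) − (-3)·m)] + 127
       = -3·m + 159 = 174
⇒ m = -5.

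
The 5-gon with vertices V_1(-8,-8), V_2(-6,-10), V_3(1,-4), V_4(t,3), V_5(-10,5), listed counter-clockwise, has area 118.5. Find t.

Write out the shoelace sum; only the two edges meeting at V_4 involve t:
2·Area = [(1·3 − t·(-4)) + (t·5 − (-10)·3)] + 186
       = 9·t + 219 = 237
⇒ t = 2.

2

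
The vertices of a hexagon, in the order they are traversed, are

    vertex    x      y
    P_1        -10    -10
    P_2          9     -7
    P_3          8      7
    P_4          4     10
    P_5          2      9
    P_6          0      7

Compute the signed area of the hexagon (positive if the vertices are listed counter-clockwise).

Apply the surveyor's formula: 2A = Σ (x_i·y_{i+1} − x_{i+1}·y_i), indices taken mod 6.
Σ = (160) + (119) + (52) + (16) + (14) + (70) = 431
Signed area = Σ/2 = 215.5 (positive ⇒ counter-clockwise traversal).

215.5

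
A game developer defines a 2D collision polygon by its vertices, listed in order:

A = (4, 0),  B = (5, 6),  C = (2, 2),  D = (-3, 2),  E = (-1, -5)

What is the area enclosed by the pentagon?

34.5

Apply the shoelace formula: 2A = Σ (x_i·y_{i+1} − x_{i+1}·y_i), indices taken mod 5.
A→B: (4)(6) − (5)(0) = 24
B→C: (5)(2) − (2)(6) = -2
C→D: (2)(2) − (-3)(2) = 10
D→E: (-3)(-5) − (-1)(2) = 17
E→A: (-1)(0) − (4)(-5) = 20
Σ = 69
Area = |Σ|/2 = 34.5.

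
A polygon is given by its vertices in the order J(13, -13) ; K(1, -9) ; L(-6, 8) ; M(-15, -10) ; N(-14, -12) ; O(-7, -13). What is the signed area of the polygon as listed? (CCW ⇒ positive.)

214

Apply the shoelace (surveyor's) formula: 2A = Σ (x_i·y_{i+1} − x_{i+1}·y_i), indices taken mod 6.
Σ = (-104) + (-46) + (180) + (40) + (98) + (260) = 428
Signed area = Σ/2 = 214 (positive ⇒ counter-clockwise traversal).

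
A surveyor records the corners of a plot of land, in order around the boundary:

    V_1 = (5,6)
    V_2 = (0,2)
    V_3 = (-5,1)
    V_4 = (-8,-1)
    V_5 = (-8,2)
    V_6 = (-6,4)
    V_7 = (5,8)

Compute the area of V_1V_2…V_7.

Apply the shoelace formula: 2A = Σ (x_i·y_{i+1} − x_{i+1}·y_i), indices taken mod 7.
Σ = (10) + (10) + (13) + (-24) + (-20) + (-68) + (-10) = -89
Area = |Σ|/2 = 44.5.

44.5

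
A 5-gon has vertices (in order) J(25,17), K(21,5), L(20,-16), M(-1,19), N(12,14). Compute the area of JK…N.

346

Apply the surveyor's formula: 2A = Σ (x_i·y_{i+1} − x_{i+1}·y_i), indices taken mod 5.
Cross-terms: -232, -436, 364, -242, -146  ⇒  Σ = -692
Area = |Σ|/2 = 346.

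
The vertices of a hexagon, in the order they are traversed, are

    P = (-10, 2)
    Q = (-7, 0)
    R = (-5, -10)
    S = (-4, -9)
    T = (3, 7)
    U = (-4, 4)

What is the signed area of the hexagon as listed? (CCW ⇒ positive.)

80

Apply the shoelace (surveyor's) formula: 2A = Σ (x_i·y_{i+1} − x_{i+1}·y_i), indices taken mod 6.
Cross-terms: 14, 70, 5, -1, 40, 32  ⇒  Σ = 160
Signed area = Σ/2 = 80 (positive ⇒ counter-clockwise traversal).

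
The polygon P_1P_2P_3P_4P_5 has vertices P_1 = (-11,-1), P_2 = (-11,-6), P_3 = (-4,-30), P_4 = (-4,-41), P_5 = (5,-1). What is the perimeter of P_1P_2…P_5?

|P_1P_2| = √((0)² + (-5)²) = √25 = 5
|P_2P_3| = √((7)² + (-24)²) = √625 = 25
|P_3P_4| = √((0)² + (-11)²) = √121 = 11
|P_4P_5| = √((9)² + (40)²) = √1681 = 41
|P_5P_1| = √((-16)² + (0)²) = √256 = 16
Perimeter = 5 + 25 + 11 + 41 + 16 = 98.

98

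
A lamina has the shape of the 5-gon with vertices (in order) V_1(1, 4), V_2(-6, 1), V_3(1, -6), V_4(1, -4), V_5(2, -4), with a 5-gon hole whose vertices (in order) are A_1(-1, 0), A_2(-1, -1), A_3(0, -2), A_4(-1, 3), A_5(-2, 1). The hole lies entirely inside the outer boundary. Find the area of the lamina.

Outer boundary:
Apply Gauss's area formula: 2A = Σ (x_i·y_{i+1} − x_{i+1}·y_i), indices taken mod 5.
Σ = (25) + (35) + (2) + (4) + (12) = 78
Area = |Σ|/2 = 39.
Hole:
Σ = (1) + (2) + (-2) + (5) + (1) = 7
Area = |Σ|/2 = 3.5.
Net area = 39 − 3.5 = 35.5.

35.5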